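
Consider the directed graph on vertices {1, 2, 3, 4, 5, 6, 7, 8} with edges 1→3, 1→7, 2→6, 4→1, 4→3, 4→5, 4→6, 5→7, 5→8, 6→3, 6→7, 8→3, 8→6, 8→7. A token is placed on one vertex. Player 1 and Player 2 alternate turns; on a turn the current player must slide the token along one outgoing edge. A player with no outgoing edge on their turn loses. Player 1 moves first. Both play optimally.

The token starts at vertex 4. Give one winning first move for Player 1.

Classify positions by backward induction: terminal positions (no move available) are L. From any other position, the mover wins iff some move reaches an L.
Every edge goes from a vertex to one that appears earlier in the order 3, 7, 6, 8, 5, 1, 2, 4, so processing vertices in that order labels each vertex after all of its successors.
3: no outgoing edge → L
7: no outgoing edge → L
6: W (go to 7, an L position)
8: W (go to 7, an L position)
5: W (go to 7, an L position)
1: W (go to 7, an L position)
2: L (sole option 6(W) is W)
4: W (go to 3, an L position)
From 4, the L positions reachable in one move are: 3.

Move to 3.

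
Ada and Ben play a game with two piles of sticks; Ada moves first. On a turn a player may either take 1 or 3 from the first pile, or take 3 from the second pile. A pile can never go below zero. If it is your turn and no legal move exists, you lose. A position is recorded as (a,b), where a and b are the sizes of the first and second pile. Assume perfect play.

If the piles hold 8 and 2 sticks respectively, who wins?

Work bottom-up. With no move the player to move loses. Otherwise the position is W if at least one move leads to an L position for the opponent, and L if every move leads to a W.
No move ever increases a pile, so every position that can arise here has a ≤ 8 and b ≤ 2; it is enough to label the cells with 0 ≤ a ≤ 8 and 0 ≤ b ≤ 2.
Every move lowers a or b (never raises either), so fill the grid row by row in increasing a, and left to right within a row: each cell's successors are then already labelled.
      b=0  b=1  b=2
a=0:    L    L    L
a=1:    W    W    W
a=2:    L    L    L
a=3:    W    W    W
a=4:    L    L    L
a=5:    W    W    W
a=6:    L    L    L
a=7:    W    W    W
a=8:    L    L    L
Cells with no legal move (terminal, hence L): (0,0), (0,1), (0,2).
The remaining L cells, each justified by listing all of its moves:
(2,0): only reaches (1,0)(W), which is W → L
(2,1): only reaches (1,1)(W), which is W → L
(2,2): only reaches (1,2)(W), which is W → L
(4,0): only reaches (3,0)(W), (1,0)(W), all W → L
(4,1): only reaches (3,1)(W), (1,1)(W), all W → L
(4,2): only reaches (3,2)(W), (1,2)(W), all W → L
(6,0): only reaches (5,0)(W), (3,0)(W), all W → L
(6,1): only reaches (5,1)(W), (3,1)(W), all W → L
(6,2): only reaches (5,2)(W), (3,2)(W), all W → L
(8,0): only reaches (7,0)(W), (5,0)(W), all W → L
(8,1): only reaches (7,1)(W), (5,1)(W), all W → L
(8,2): only reaches (7,2)(W), (5,2)(W), all W → L
Every other cell has at least one move into one of the L cells above, so it is W.
The starting position (8,2) is L: whatever Ada does, the opponent receives a W position.

Ben wins.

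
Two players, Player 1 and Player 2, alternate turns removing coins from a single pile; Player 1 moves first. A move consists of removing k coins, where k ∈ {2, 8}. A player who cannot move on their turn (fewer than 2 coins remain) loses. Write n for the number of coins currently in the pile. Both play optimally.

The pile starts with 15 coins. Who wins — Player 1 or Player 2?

Player 2 wins.

Work bottom-up. With no move the player to move loses. Otherwise the position is W if at least one move leads to an L position for the opponent, and L if every move leads to a W.
n=0: no move → L
n=1: no move → L
n=2: reaches L-position 0 → W
n=3: reaches L-position 1 → W
n=4: only reaches 2(W), which is W → L
n=5: only reaches 3(W), which is W → L
n=6: reaches L-position 4 → W
n=7: reaches L-position 5 → W
n=8: reaches L-position 0 → W
n=9: reaches L-position 1 → W
n=10: only reaches 8(W), 2(W), all W → L
n=11: only reaches 9(W), 3(W), all W → L
n=12: reaches L-position 10 → W
n=13: reaches L-position 11 → W
n=14: only reaches 12(W), 6(W), all W → L
n=15: only reaches 13(W), 7(W), all W → L
Every move from 15 reaches a W position, so the mover loses.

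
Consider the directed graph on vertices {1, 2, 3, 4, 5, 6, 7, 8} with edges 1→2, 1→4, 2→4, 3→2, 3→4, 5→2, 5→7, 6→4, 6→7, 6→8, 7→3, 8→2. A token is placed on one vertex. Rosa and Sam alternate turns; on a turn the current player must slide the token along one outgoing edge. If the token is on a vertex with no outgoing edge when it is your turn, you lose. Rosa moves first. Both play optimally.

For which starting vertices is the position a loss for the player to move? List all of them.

4, 7, 8

Work bottom-up. With no move the player to move loses. Otherwise the position is W if at least one move leads to an L position for the opponent, and L if every move leads to a W.
Every edge goes from a vertex to one that appears earlier in the order 4, 2, 3, 1, 7, 8, 5, 6, so processing vertices in that order labels each vertex after all of its successors.
4: no outgoing edge → L
2: can move to 4, which is L ⇒ W
3: can move to 4, which is L ⇒ W
1: can move to 4, which is L ⇒ W
7: the only move is to 3(W), a W ⇒ L
8: the only move is to 2(W), a W ⇒ L
5: can move to 7, which is L ⇒ W
6: can move to 8, which is L ⇒ W
Reading off the rows marked L gives the requested list; there are 3 such vertices.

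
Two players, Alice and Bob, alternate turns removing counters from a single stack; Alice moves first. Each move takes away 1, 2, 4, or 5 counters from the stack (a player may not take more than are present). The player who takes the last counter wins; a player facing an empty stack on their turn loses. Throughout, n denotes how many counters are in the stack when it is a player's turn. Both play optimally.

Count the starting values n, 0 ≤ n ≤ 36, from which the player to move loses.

Build the W/L table. Terminal = L. A non-terminal position is W if it has a move to some L; otherwise it is L.
n=0: no move → L
n=1: can move to 0, which is L ⇒ W
n=2: can move to 0, which is L ⇒ W
n=3: moves to 2(W), 1(W); every one is W ⇒ L
n=4: can move to 3, which is L ⇒ W
n=5: can move to 3, which is L ⇒ W
n=6: moves to 5(W), 4(W), 2(W), 1(W); every one is W ⇒ L
n=7: can move to 6, which is L ⇒ W
n=8: can move to 6, which is L ⇒ W
n=9: moves to 8(W), 7(W), 5(W), 4(W); every one is W ⇒ L
n=10: can move to 9, which is L ⇒ W
n=11: can move to 9, which is L ⇒ W
n=12: moves to 11(W), 10(W), 8(W), 7(W); every one is W ⇒ L
n=13: can move to 12, which is L ⇒ W
n=14: can move to 12, which is L ⇒ W
n=15: moves to 14(W), 13(W), 11(W), 10(W); every one is W ⇒ L
n=16: can move to 15, which is L ⇒ W
n=17: can move to 15, which is L ⇒ W
n=18: moves to 17(W), 16(W), 14(W), 13(W); every one is W ⇒ L
n=19: can move to 18, which is L ⇒ W
n=20: can move to 18, which is L ⇒ W
n=21: moves to 20(W), 19(W), 17(W), 16(W); every one is W ⇒ L
n=22: can move to 21, which is L ⇒ W
n=23: can move to 21, which is L ⇒ W
n=24: moves to 23(W), 22(W), 20(W), 19(W); every one is W ⇒ L
n=25: can move to 24, which is L ⇒ W
n=26: can move to 24, which is L ⇒ W
n=27: moves to 26(W), 25(W), 23(W), 22(W); every one is W ⇒ L
n=28: can move to 27, which is L ⇒ W
n=29: can move to 27, which is L ⇒ W
n=30: moves to 29(W), 28(W), 26(W), 25(W); every one is W ⇒ L
n=31: can move to 30, which is L ⇒ W
n=32: can move to 30, which is L ⇒ W
n=33: moves to 32(W), 31(W), 29(W), 28(W); every one is W ⇒ L
n=34: can move to 33, which is L ⇒ W
n=35: can move to 33, which is L ⇒ W
n=36: moves to 35(W), 34(W), 32(W), 31(W); every one is W ⇒ L
L entries with 0 ≤ n ≤ 36: n = 0, 3, 6, 9, 12, 15, 18, 21, 24, 27, 30, 33, 36; that makes 13.

13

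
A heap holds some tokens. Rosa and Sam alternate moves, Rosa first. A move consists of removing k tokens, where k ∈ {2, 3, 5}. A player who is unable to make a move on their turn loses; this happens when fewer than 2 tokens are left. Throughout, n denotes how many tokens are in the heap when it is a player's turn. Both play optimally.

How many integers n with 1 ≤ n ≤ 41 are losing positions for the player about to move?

Use the standard recursion: the mover loses at a terminal position; elsewhere, the mover wins exactly when some move hands the opponent an L position.
n=0: no move → L
n=1: no move → L
n=2: reaches L-position 0 → W
n=3: reaches L-position 1 → W
n=4: reaches L-position 1 → W
n=5: reaches L-position 0 → W
n=6: reaches L-position 1 → W
n=7: only reaches 5(W), 4(W), 2(W), all W → L
n=8: only reaches 6(W), 5(W), 3(W), all W → L
n=9: reaches L-position 7 → W
n=10: reaches L-position 8 → W
n=11: reaches L-position 8 → W
n=12: reaches L-position 7 → W
n=13: reaches L-position 8 → W
n=14: only reaches 12(W), 11(W), 9(W), all W → L
n=15: only reaches 13(W), 12(W), 10(W), all W → L
n=16: reaches L-position 14 → W
n=17: reaches L-position 15 → W
n=18: reaches L-position 15 → W
n=19: reaches L-position 14 → W
n=20: reaches L-position 15 → W
n=21: only reaches 19(W), 18(W), 16(W), all W → L
n=22: only reaches 20(W), 19(W), 17(W), all W → L
n=23: reaches L-position 21 → W
n=24: reaches L-position 22 → W
n=25: reaches L-position 22 → W
n=26: reaches L-position 21 → W
n=27: reaches L-position 22 → W
n=28: only reaches 26(W), 25(W), 23(W), all W → L
n=29: only reaches 27(W), 26(W), 24(W), all W → L
n=30: reaches L-position 28 → W
n=31: reaches L-position 29 → W
n=32: reaches L-position 29 → W
n=33: reaches L-position 28 → W
n=34: reaches L-position 29 → W
n=35: only reaches 33(W), 32(W), 30(W), all W → L
n=36: only reaches 34(W), 33(W), 31(W), all W → L
n=37: reaches L-position 35 → W
n=38: reaches L-position 36 → W
n=39: reaches L-position 36 → W
n=40: reaches L-position 35 → W
n=41: reaches L-position 36 → W
L entries with 1 ≤ n ≤ 41 (n=0 is outside the asked range and is not counted): n = 1, 7, 8, 14, 15, 21, 22, 28, 29, 35, 36; that makes 11.

11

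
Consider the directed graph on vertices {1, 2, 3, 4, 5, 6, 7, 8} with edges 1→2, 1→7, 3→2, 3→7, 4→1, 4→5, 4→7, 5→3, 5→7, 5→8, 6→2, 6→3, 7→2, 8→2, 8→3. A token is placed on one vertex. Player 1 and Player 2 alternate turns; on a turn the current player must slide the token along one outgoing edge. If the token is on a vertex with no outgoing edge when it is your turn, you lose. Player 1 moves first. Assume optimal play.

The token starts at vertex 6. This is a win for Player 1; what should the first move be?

Compute win/loss labels from the base case upward. A position with no move is L. Any other position is W if it can reach an L in one move, else L.
Every edge goes from a vertex to one that appears earlier in the order 2, 7, 3, 8, 5, 6, 1, 4, so processing vertices in that order labels each vertex after all of its successors.
2: no outgoing edge → L
7: W (go to 2, an L position)
3: W (go to 2, an L position)
8: W (go to 2, an L position)
5: L (options 8(W), 3(W), 7(W) are all W)
6: W (go to 2, an L position)
1: W (go to 2, an L position)
4: W (go to 5, an L position)
From 6, the L positions reachable in one move are: 2.

Move to 2.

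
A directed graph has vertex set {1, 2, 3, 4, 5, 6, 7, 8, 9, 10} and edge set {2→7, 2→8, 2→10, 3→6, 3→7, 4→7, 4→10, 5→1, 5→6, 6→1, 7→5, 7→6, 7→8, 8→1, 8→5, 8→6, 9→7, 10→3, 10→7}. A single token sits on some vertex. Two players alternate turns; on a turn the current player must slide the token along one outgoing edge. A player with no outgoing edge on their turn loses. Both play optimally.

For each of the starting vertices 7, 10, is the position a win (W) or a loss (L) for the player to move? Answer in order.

Build the W/L table. Terminal = L. A non-terminal position is W if it has a move to some L; otherwise it is L.
Every edge goes from a vertex to one that appears earlier in the order 1, 6, 5, 8, 7, 3, 9, 10, 4, 2, so processing vertices in that order labels each vertex after all of its successors.
1: no outgoing edge → L
6: →1(L), so W
5: →1(L), so W
8: →1(L), so W
7: →8(W), 5(W), 6(W) — all W, so L
3: →7(L), so W
9: →7(L), so W
10: →7(L), so W
4: →7(L), so W
2: →7(L), so W

7: L, 10: W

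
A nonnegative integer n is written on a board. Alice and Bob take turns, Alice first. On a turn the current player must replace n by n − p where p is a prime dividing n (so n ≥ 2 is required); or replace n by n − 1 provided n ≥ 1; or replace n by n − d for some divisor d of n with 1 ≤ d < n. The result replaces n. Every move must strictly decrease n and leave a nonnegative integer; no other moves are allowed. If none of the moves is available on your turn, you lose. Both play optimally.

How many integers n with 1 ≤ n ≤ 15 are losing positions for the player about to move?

Label each position W (a win for the player to move) or L (a loss). A position with no legal move is L; any other position is W exactly when some move reaches an L, and L when every move reaches a W.
n=0: no move → L
n=1: can move to 0, which is L ⇒ W
n=2: can move to 0, which is L ⇒ W
n=3: can move to 0, which is L ⇒ W
n=4: moves to 2(W), 3(W); every one is W ⇒ L
n=5: can move to 0, which is L ⇒ W
n=6: can move to 4, which is L ⇒ W
n=7: can move to 0, which is L ⇒ W
n=8: can move to 4, which is L ⇒ W
n=9: moves to 6(W), 8(W); every one is W ⇒ L
n=10: can move to 9, which is L ⇒ W
n=11: can move to 0, which is L ⇒ W
n=12: can move to 9, which is L ⇒ W
n=13: can move to 0, which is L ⇒ W
n=14: moves to 7(W), 12(W), 13(W); every one is W ⇒ L
n=15: can move to 14, which is L ⇒ W
L entries with 1 ≤ n ≤ 15 (n=0 is outside the asked range and is not counted): n = 4, 9, 14; that makes 3.

3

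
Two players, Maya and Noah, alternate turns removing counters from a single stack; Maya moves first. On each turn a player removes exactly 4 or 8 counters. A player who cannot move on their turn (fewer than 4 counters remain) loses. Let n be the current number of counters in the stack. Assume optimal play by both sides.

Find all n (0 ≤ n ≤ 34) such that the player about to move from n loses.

0, 1, 2, 3, 12, 13, 14, 15, 24, 25, 26, 27

Label each position W (a win for the player to move) or L (a loss). A position with no legal move is L; any other position is W exactly when some move reaches an L, and L when every move reaches a W.
n=0: no move → L
n=1: no move → L
n=2: no move → L
n=3: no move → L
n=4: →0(L), so W
n=5: →1(L), so W
n=6: →2(L), so W
n=7: →3(L), so W
n=8: →0(L), so W
n=9: →1(L), so W
n=10: →2(L), so W
n=11: →3(L), so W
n=12: →8(W), 4(W) — all W, so L
n=13: →9(W), 5(W) — all W, so L
n=14: →10(W), 6(W) — all W, so L
n=15: →11(W), 7(W) — all W, so L
n=16: →12(L), so W
n=17: →13(L), so W
n=18: →14(L), so W
n=19: →15(L), so W
n=20: →12(L), so W
n=21: →13(L), so W
n=22: →14(L), so W
n=23: →15(L), so W
n=24: →20(W), 16(W) — all W, so L
n=25: →21(W), 17(W) — all W, so L
n=26: →22(W), 18(W) — all W, so L
n=27: →23(W), 19(W) — all W, so L
n=28: →24(L), so W
n=29: →25(L), so W
n=30: →26(L), so W
n=31: →27(L), so W
n=32: →24(L), so W
n=33: →25(L), so W
n=34: →26(L), so W
The losing starting values of n are exactly the entries labelled L in this table (12 of them).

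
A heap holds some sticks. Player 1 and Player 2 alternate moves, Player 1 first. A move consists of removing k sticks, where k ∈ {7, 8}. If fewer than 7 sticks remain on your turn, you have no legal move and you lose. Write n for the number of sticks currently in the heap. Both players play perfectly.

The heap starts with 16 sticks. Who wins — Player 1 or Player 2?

Player 2 wins.

Use the standard recursion: the mover loses at a terminal position; elsewhere, the mover wins exactly when some move hands the opponent an L position.
n=0: no move → L
n=1: no move → L
n=2: no move → L
n=3: no move → L
n=4: no move → L
n=5: no move → L
n=6: no move → L
n=7: →0(L), so W
n=8: →1(L), so W
n=9: →2(L), so W
n=10: →3(L), so W
n=11: →4(L), so W
n=12: →5(L), so W
n=13: →6(L), so W
n=14: →6(L), so W
n=15: →8(W), 7(W) — all W, so L
n=16: →9(W), 8(W) — all W, so L
Every move from 16 reaches a W position, so the mover loses.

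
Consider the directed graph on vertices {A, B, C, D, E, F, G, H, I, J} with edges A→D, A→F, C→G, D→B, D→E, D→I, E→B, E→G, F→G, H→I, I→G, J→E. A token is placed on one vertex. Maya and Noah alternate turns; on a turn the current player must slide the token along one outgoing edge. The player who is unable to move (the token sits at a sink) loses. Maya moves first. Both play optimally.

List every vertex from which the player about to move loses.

Compute win/loss labels from the base case upward. A position with no move is L. Any other position is W if it can reach an L in one move, else L.
Every edge goes from a vertex to one that appears earlier in the order G, B, I, E, D, F, C, A, J, H, so processing vertices in that order labels each vertex after all of its successors.
G: no outgoing edge → L
B: no outgoing edge → L
I: →G(L), so W
E: →B(L), so W
D: →B(L), so W
F: →G(L), so W
C: →G(L), so W
A: →F(W), D(W) — all W, so L
J: →E(W) only, which is W, so L
H: →I(W) only, which is W, so L
The losing starting vertices are exactly the entries labelled L in this table (5 of them).

A, B, G, H, J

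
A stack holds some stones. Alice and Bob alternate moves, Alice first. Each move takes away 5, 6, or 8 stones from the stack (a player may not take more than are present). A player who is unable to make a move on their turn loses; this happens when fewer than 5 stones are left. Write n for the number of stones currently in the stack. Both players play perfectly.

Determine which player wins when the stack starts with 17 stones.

Compute win/loss labels from the base case upward. A position with no move is L. Any other position is W if it can reach an L in one move, else L.
n=0: no move → L
n=1: no move → L
n=2: no move → L
n=3: no move → L
n=4: no move → L
n=5: reaches L-position 0 → W
n=6: reaches L-position 1 → W
n=7: reaches L-position 2 → W
n=8: reaches L-position 3 → W
n=9: reaches L-position 4 → W
n=10: reaches L-position 4 → W
n=11: reaches L-position 3 → W
n=12: reaches L-position 4 → W
n=13: only reaches 8(W), 7(W), 5(W), all W → L
n=14: only reaches 9(W), 8(W), 6(W), all W → L
n=15: only reaches 10(W), 9(W), 7(W), all W → L
n=16: only reaches 11(W), 10(W), 8(W), all W → L
n=17: only reaches 12(W), 11(W), 9(W), all W → L
The starting position 17 is L: whatever Alice does, the opponent receives a W position.

Bob wins.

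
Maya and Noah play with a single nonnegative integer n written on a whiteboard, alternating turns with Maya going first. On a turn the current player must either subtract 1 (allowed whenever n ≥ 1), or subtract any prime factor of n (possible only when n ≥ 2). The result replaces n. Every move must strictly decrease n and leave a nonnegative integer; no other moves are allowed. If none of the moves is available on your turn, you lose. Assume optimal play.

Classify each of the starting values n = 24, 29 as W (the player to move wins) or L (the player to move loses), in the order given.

24: L, 29: W

Classify positions by backward induction: terminal positions (no move available) are L. From any other position, the mover wins iff some move reaches an L.
n=0: no move → L
n=1: W (go to 0, an L position)
n=2: W (go to 0, an L position)
n=3: W (go to 0, an L position)
n=4: L (options 2(W), 3(W) are all W)
n=5: W (go to 0, an L position)
n=6: W (go to 4, an L position)
n=7: W (go to 0, an L position)
n=8: L (options 6(W), 7(W) are all W)
n=9: W (go to 8, an L position)
n=10: W (go to 8, an L position)
n=11: W (go to 0, an L position)
n=12: L (options 9(W), 10(W), 11(W) are all W)
n=13: W (go to 0, an L position)
n=14: W (go to 12, an L position)
n=15: W (go to 12, an L position)
n=16: L (options 14(W), 15(W) are all W)
n=17: W (go to 0, an L position)
n=18: W (go to 16, an L position)
n=19: W (go to 0, an L position)
n=20: L (options 15(W), 18(W), 19(W) are all W)
n=21: W (go to 20, an L position)
n=22: W (go to 20, an L position)
n=23: W (go to 0, an L position)
n=24: L (options 21(W), 22(W), 23(W) are all W)
n=25: W (go to 20, an L position)
n=26: W (go to 24, an L position)
n=27: W (go to 24, an L position)
n=28: L (options 21(W), 26(W), 27(W) are all W)
n=29: W (go to 0, an L position)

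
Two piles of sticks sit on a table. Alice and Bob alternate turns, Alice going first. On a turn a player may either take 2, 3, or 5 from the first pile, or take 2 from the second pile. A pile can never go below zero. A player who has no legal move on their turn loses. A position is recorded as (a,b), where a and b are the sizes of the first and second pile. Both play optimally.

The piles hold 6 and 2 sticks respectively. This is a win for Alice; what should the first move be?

Work bottom-up. With no move the player to move loses. Otherwise the position is W if at least one move leads to an L position for the opponent, and L if every move leads to a W.
No move ever increases a pile, so every position that can arise here has a ≤ 6 and b ≤ 2; it is enough to label the cells with 0 ≤ a ≤ 6 and 0 ≤ b ≤ 2.
Every move lowers a or b (never raises either), so fill the grid row by row in increasing a, and left to right within a row: each cell's successors are then already labelled.
      b=0  b=1  b=2
a=0:    L    L    W
a=1:    L    L    W
a=2:    W    W    L
a=3:    W    W    L
a=4:    W    W    W
a=5:    W    W    W
a=6:    W    W    W
Cells with no legal move (terminal, hence L): (0,0), (0,1), (1,0), (1,1).
The remaining L cells, each justified by listing all of its moves:
(2,2): only reaches (0,2)(W), (2,0)(W), all W → L
(3,2): only reaches (1,2)(W), (0,2)(W), (3,0)(W), all W → L
Every other cell has at least one move into one of the L cells above, so it is W.
From (6,2), the L positions reachable in one move are: (3,2).

Move to (3,2).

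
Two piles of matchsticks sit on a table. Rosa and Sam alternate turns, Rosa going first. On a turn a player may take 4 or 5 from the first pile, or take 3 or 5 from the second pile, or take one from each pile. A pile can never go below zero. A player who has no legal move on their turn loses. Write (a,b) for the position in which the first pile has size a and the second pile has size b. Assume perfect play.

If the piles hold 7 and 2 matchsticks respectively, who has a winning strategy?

Classify positions by backward induction: terminal positions (no move available) are L. From any other position, the mover wins iff some move reaches an L.
No move ever increases a pile, so every position that can arise here has a ≤ 7 and b ≤ 2; it is enough to label the cells with 0 ≤ a ≤ 7 and 0 ≤ b ≤ 2.
Every move lowers a or b (never raises either), so fill the grid row by row in increasing a, and left to right within a row: each cell's successors are then already labelled.
      b=0  b=1  b=2
a=0:    L    L    L
a=1:    L    W    W
a=2:    L    W    L
a=3:    L    W    L
a=4:    W    W    W
a=5:    W    W    W
a=6:    W    L    W
a=7:    W    L    W
Cells with no legal move (terminal, hence L): (0,0), (0,1), (0,2), (1,0), (2,0), (3,0).
The remaining L cells, each justified by listing all of its moves:
(2,2): the only move is to (1,1)(W), a W ⇒ L
(3,2): the only move is to (2,1)(W), a W ⇒ L
(6,1): moves to (2,1)(W), (1,1)(W), (5,0)(W); every one is W ⇒ L
(7,1): moves to (3,1)(W), (2,1)(W), (6,0)(W); every one is W ⇒ L
Every other cell has at least one move into one of the L cells above, so it is W.
From (7,2) Rosa can move to (3,2), reaching an L position.

Rosa wins.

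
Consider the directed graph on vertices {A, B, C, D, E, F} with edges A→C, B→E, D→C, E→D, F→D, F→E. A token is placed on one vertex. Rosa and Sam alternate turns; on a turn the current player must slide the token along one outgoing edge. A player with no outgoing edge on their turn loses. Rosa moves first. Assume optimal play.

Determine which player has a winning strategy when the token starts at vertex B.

Build the W/L table. Terminal = L. A non-terminal position is W if it has a move to some L; otherwise it is L.
Every edge goes from a vertex to one that appears earlier in the order C, D, E, F, A, B, so processing vertices in that order labels each vertex after all of its successors.
C: no outgoing edge → L
D: reaches L-position C → W
E: only reaches D(W), which is W → L
F: reaches L-position E → W
A: reaches L-position C → W
B: reaches L-position E → W
From B Rosa can move to E, reaching an L position.

Rosa wins.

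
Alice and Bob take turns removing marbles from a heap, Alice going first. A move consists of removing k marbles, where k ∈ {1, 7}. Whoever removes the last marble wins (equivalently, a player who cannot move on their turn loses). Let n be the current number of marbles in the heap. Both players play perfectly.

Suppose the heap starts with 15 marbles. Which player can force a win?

Alice wins.

Label each position W (a win for the player to move) or L (a loss). A position with no legal move is L; any other position is W exactly when some move reaches an L, and L when every move reaches a W.
n=0: no move → L
n=1: →0(L), so W
n=2: →1(W) only, which is W, so L
n=3: →2(L), so W
n=4: →3(W) only, which is W, so L
n=5: →4(L), so W
n=6: →5(W) only, which is W, so L
n=7: →6(L), so W
n=8: →7(W), 1(W) — all W, so L
n=9: →8(L), so W
n=10: →9(W), 3(W) — all W, so L
n=11: →10(L), so W
n=12: →11(W), 5(W) — all W, so L
n=13: →12(L), so W
n=14: →13(W), 7(W) — all W, so L
n=15: →14(L), so W
The starting position 15 is W: Alice should remove 1, leaving 14, handing over an L position.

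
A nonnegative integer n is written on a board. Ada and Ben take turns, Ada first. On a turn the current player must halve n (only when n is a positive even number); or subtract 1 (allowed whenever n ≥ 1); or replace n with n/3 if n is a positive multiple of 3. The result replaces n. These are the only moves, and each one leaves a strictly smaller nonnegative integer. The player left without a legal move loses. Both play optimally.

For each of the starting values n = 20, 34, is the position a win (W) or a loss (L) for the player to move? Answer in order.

Positions with no move are L. A position that does have a move is losing for the player to move precisely when every available move leads to a winning position for the opponent. Fill in the labels:
n=0: no move → L
n=1: reaches L-position 0 → W
n=2: only reaches 1(W), which is W → L
n=3: reaches L-position 2 → W
n=4: reaches L-position 2 → W
n=5: only reaches 4(W), which is W → L
n=6: reaches L-position 2 → W
n=7: only reaches 6(W), which is W → L
n=8: reaches L-position 7 → W
n=9: only reaches 3(W), 8(W), all W → L
n=10: reaches L-position 5 → W
n=11: only reaches 10(W), which is W → L
n=12: reaches L-position 11 → W
n=13: only reaches 12(W), which is W → L
n=14: reaches L-position 7 → W
n=15: reaches L-position 5 → W
n=16: only reaches 8(W), 15(W), all W → L
n=17: reaches L-position 16 → W
n=18: reaches L-position 9 → W
n=19: only reaches 18(W), which is W → L
n=20: reaches L-position 19 → W
n=21: reaches L-position 7 → W
n=22: reaches L-position 11 → W
n=23: only reaches 22(W), which is W → L
n=24: reaches L-position 23 → W
n=25: only reaches 24(W), which is W → L
n=26: reaches L-position 13 → W
n=27: reaches L-position 9 → W
n=28: only reaches 14(W), 27(W), all W → L
n=29: reaches L-position 28 → W
n=30: only reaches 10(W), 15(W), 29(W), all W → L
n=31: reaches L-position 30 → W
n=32: reaches L-position 16 → W
n=33: reaches L-position 11 → W
n=34: only reaches 17(W), 33(W), all W → L

20: W, 34: L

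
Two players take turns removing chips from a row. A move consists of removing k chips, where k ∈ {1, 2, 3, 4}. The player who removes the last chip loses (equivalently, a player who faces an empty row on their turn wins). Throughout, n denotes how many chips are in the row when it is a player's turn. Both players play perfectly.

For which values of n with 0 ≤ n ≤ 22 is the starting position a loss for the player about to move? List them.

Use the standard recursion: the mover wins at a terminal position; elsewhere, the mover wins exactly when some move hands the opponent an L position.
n=0: no move; the opponent has just taken the last chip and therefore loses → W
n=1: the only move is to 0(W), a W ⇒ L
n=2: can move to 1, which is L ⇒ W
n=3: can move to 1, which is L ⇒ W
n=4: can move to 1, which is L ⇒ W
n=5: can move to 1, which is L ⇒ W
n=6: moves to 5(W), 4(W), 3(W), 2(W); every one is W ⇒ L
n=7: can move to 6, which is L ⇒ W
n=8: can move to 6, which is L ⇒ W
n=9: can move to 6, which is L ⇒ W
n=10: can move to 6, which is L ⇒ W
n=11: moves to 10(W), 9(W), 8(W), 7(W); every one is W ⇒ L
n=12: can move to 11, which is L ⇒ W
n=13: can move to 11, which is L ⇒ W
n=14: can move to 11, which is L ⇒ W
n=15: can move to 11, which is L ⇒ W
n=16: moves to 15(W), 14(W), 13(W), 12(W); every one is W ⇒ L
n=17: can move to 16, which is L ⇒ W
n=18: can move to 16, which is L ⇒ W
n=19: can move to 16, which is L ⇒ W
n=20: can move to 16, which is L ⇒ W
n=21: moves to 20(W), 19(W), 18(W), 17(W); every one is W ⇒ L
n=22: can move to 21, which is L ⇒ W
The losing starting values of n are exactly the entries labelled L in this table (5 of them).

1, 6, 11, 16, 21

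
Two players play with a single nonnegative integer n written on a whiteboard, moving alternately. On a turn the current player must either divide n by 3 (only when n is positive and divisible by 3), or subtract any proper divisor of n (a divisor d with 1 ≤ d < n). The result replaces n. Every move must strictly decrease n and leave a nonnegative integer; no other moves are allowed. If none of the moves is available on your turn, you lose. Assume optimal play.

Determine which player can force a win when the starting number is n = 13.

The second player wins.

Label each position W (a win for the player to move) or L (a loss). A position with no legal move is L; any other position is W exactly when some move reaches an L, and L when every move reaches a W.
n=0: no move → L
n=1: no move → L
n=2: reaches L-position 1 → W
n=3: reaches L-position 1 → W
n=4: only reaches 2(W), 3(W), all W → L
n=5: reaches L-position 4 → W
n=6: reaches L-position 4 → W
n=7: only reaches 6(W), which is W → L
n=8: reaches L-position 4 → W
n=9: only reaches 3(W), 6(W), 8(W), all W → L
n=10: reaches L-position 9 → W
n=11: only reaches 10(W), which is W → L
n=12: reaches L-position 4 → W
n=13: only reaches 12(W), which is W → L
Every move from 13 reaches a W position, so the mover loses.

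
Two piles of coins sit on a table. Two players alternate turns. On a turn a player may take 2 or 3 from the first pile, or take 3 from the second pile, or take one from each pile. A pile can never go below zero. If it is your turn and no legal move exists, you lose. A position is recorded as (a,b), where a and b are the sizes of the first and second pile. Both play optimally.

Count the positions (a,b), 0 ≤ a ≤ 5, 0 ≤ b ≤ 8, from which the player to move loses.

Work bottom-up. With no move the player to move loses. Otherwise the position is W if at least one move leads to an L position for the opponent, and L if every move leads to a W.
Every move lowers a or b (never raises either), so fill the grid row by row in increasing a, and left to right within a row: each cell's successors are then already labelled.
      b=0  b=1  b=2  b=3  b=4  b=5  b=6  b=7  b=8
a=0:    L    L    L    W    W    W    L    L    L
a=1:    L    W    W    W    L    L    L    W    W
a=2:    W    W    W    L    L    W    W    W    W
a=3:    W    W    W    L    W    W    W    W    W
a=4:    W    L    L    W    W    W    W    L    L
a=5:    L    L    W    W    W    L    L    L    W
Cells with no legal move (terminal, hence L): (0,0), (0,1), (0,2), (1,0).
The remaining L cells, each justified by listing all of its moves:
(0,6): only reaches (0,3)(W), which is W → L
(0,7): only reaches (0,4)(W), which is W → L
(0,8): only reaches (0,5)(W), which is W → L
(1,4): only reaches (1,1)(W), (0,3)(W), all W → L
(1,5): only reaches (1,2)(W), (0,4)(W), all W → L
(1,6): only reaches (1,3)(W), (0,5)(W), all W → L
(2,3): only reaches (0,3)(W), (2,0)(W), (1,2)(W), all W → L
(2,4): only reaches (0,4)(W), (2,1)(W), (1,3)(W), all W → L
(3,3): only reaches (1,3)(W), (0,3)(W), (3,0)(W), (2,2)(W), all W → L
(4,1): only reaches (2,1)(W), (1,1)(W), (3,0)(W), all W → L
(4,2): only reaches (2,2)(W), (1,2)(W), (3,1)(W), all W → L
(4,7): only reaches (2,7)(W), (1,7)(W), (4,4)(W), (3,6)(W), all W → L
(4,8): only reaches (2,8)(W), (1,8)(W), (4,5)(W), (3,7)(W), all W → L
(5,0): only reaches (3,0)(W), (2,0)(W), all W → L
(5,1): only reaches (3,1)(W), (2,1)(W), (4,0)(W), all W → L
(5,5): only reaches (3,5)(W), (2,5)(W), (5,2)(W), (4,4)(W), all W → L
(5,6): only reaches (3,6)(W), (2,6)(W), (5,3)(W), (4,5)(W), all W → L
(5,7): only reaches (3,7)(W), (2,7)(W), (5,4)(W), (4,6)(W), all W → L
Every other cell has at least one move into one of the L cells above, so it is W.
L cells per row: a=0: 6, a=1: 4, a=2: 2, a=3: 1, a=4: 4, a=5: 5; total 22.

22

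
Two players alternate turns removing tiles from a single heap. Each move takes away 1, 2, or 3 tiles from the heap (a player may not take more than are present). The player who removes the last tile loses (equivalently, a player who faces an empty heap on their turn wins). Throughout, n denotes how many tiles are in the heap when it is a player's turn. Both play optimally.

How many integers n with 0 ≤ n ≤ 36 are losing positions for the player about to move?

9

Classify positions by backward induction: terminal positions (no move available) are W. From any other position, the mover wins iff some move reaches an L.
n=0: no move; the opponent has just taken the last tile and therefore loses → W
n=1: the only move is to 0(W), a W ⇒ L
n=2: can move to 1, which is L ⇒ W
n=3: can move to 1, which is L ⇒ W
n=4: can move to 1, which is L ⇒ W
n=5: moves to 4(W), 3(W), 2(W); every one is W ⇒ L
n=6: can move to 5, which is L ⇒ W
n=7: can move to 5, which is L ⇒ W
n=8: can move to 5, which is L ⇒ W
n=9: moves to 8(W), 7(W), 6(W); every one is W ⇒ L
n=10: can move to 9, which is L ⇒ W
n=11: can move to 9, which is L ⇒ W
n=12: can move to 9, which is L ⇒ W
n=13: moves to 12(W), 11(W), 10(W); every one is W ⇒ L
n=14: can move to 13, which is L ⇒ W
n=15: can move to 13, which is L ⇒ W
n=16: can move to 13, which is L ⇒ W
n=17: moves to 16(W), 15(W), 14(W); every one is W ⇒ L
n=18: can move to 17, which is L ⇒ W
n=19: can move to 17, which is L ⇒ W
n=20: can move to 17, which is L ⇒ W
n=21: moves to 20(W), 19(W), 18(W); every one is W ⇒ L
n=22: can move to 21, which is L ⇒ W
n=23: can move to 21, which is L ⇒ W
n=24: can move to 21, which is L ⇒ W
n=25: moves to 24(W), 23(W), 22(W); every one is W ⇒ L
n=26: can move to 25, which is L ⇒ W
n=27: can move to 25, which is L ⇒ W
n=28: can move to 25, which is L ⇒ W
n=29: moves to 28(W), 27(W), 26(W); every one is W ⇒ L
n=30: can move to 29, which is L ⇒ W
n=31: can move to 29, which is L ⇒ W
n=32: can move to 29, which is L ⇒ W
n=33: moves to 32(W), 31(W), 30(W); every one is W ⇒ L
n=34: can move to 33, which is L ⇒ W
n=35: can move to 33, which is L ⇒ W
n=36: can move to 33, which is L ⇒ W
L entries with 0 ≤ n ≤ 36: n = 1, 5, 9, 13, 17, 21, 25, 29, 33; that makes 9.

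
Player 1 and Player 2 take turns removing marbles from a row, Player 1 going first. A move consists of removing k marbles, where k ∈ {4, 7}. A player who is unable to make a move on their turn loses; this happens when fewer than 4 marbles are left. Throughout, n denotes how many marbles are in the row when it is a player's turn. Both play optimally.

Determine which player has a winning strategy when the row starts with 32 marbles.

Player 1 wins.

Classify positions by backward induction: terminal positions (no move available) are L. From any other position, the mover wins iff some move reaches an L.
n=0: no move → L
n=1: no move → L
n=2: no move → L
n=3: no move → L
n=4: reaches L-position 0 → W
n=5: reaches L-position 1 → W
n=6: reaches L-position 2 → W
n=7: reaches L-position 3 → W
n=8: reaches L-position 1 → W
n=9: reaches L-position 2 → W
n=10: reaches L-position 3 → W
n=11: only reaches 7(W), 4(W), all W → L
n=12: only reaches 8(W), 5(W), all W → L
n=13: only reaches 9(W), 6(W), all W → L
n=14: only reaches 10(W), 7(W), all W → L
n=15: reaches L-position 11 → W
n=16: reaches L-position 12 → W
n=17: reaches L-position 13 → W
n=18: reaches L-position 14 → W
n=19: reaches L-position 12 → W
n=20: reaches L-position 13 → W
n=21: reaches L-position 14 → W
n=22: only reaches 18(W), 15(W), all W → L
n=23: only reaches 19(W), 16(W), all W → L
n=24: only reaches 20(W), 17(W), all W → L
n=25: only reaches 21(W), 18(W), all W → L
n=26: reaches L-position 22 → W
n=27: reaches L-position 23 → W
n=28: reaches L-position 24 → W
n=29: reaches L-position 25 → W
n=30: reaches L-position 23 → W
n=31: reaches L-position 24 → W
n=32: reaches L-position 25 → W
The starting position 32 is W: Player 1 should remove 7, leaving 25, handing over an L position.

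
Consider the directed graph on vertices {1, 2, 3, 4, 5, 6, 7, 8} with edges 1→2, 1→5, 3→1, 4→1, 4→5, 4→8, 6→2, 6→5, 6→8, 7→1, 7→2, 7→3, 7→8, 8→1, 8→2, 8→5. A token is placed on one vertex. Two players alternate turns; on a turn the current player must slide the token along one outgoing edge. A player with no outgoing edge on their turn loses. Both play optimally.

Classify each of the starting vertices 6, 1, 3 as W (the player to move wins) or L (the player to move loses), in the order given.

6: W, 1: W, 3: L

Use the standard recursion: the mover loses at a terminal position; elsewhere, the mover wins exactly when some move hands the opponent an L position.
Every edge goes from a vertex to one that appears earlier in the order 2, 5, 1, 8, 6, 3, 7, 4, so processing vertices in that order labels each vertex after all of its successors.
2: no outgoing edge → L
5: no outgoing edge → L
1: →5(L), so W
8: →5(L), so W
6: →5(L), so W
3: →1(W) only, which is W, so L
7: →3(L), so W
4: →5(L), so W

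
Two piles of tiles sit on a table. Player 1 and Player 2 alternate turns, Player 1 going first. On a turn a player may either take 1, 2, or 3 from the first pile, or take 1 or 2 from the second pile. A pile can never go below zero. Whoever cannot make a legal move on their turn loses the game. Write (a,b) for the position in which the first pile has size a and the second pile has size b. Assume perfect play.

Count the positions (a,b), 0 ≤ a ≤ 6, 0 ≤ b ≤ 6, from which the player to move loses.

Label each position W (a win for the player to move) or L (a loss). A position with no legal move is L; any other position is W exactly when some move reaches an L, and L when every move reaches a W.
Every move lowers a or b (never raises either), so fill the grid row by row in increasing a, and left to right within a row: each cell's successors are then already labelled.
      b=0  b=1  b=2  b=3  b=4  b=5  b=6
a=0:    L    W    W    L    W    W    L
a=1:    W    L    W    W    L    W    W
a=2:    W    W    L    W    W    L    W
a=3:    W    W    W    W    W    W    W
a=4:    L    W    W    L    W    W    L
a=5:    W    L    W    W    L    W    W
a=6:    W    W    L    W    W    L    W
Cells with no legal move (terminal, hence L): (0,0).
The remaining L cells, each justified by listing all of its moves:
(0,3): only reaches (0,2)(W), (0,1)(W), all W → L
(0,6): only reaches (0,5)(W), (0,4)(W), all W → L
(1,1): only reaches (0,1)(W), (1,0)(W), all W → L
(1,4): only reaches (0,4)(W), (1,3)(W), (1,2)(W), all W → L
(2,2): only reaches (1,2)(W), (0,2)(W), (2,1)(W), (2,0)(W), all W → L
(2,5): only reaches (1,5)(W), (0,5)(W), (2,4)(W), (2,3)(W), all W → L
(4,0): only reaches (3,0)(W), (2,0)(W), (1,0)(W), all W → L
(4,3): only reaches (3,3)(W), (2,3)(W), (1,3)(W), (4,2)(W), (4,1)(W), all W → L
(4,6): only reaches (3,6)(W), (2,6)(W), (1,6)(W), (4,5)(W), (4,4)(W), all W → L
(5,1): only reaches (4,1)(W), (3,1)(W), (2,1)(W), (5,0)(W), all W → L
(5,4): only reaches (4,4)(W), (3,4)(W), (2,4)(W), (5,3)(W), (5,2)(W), all W → L
(6,2): only reaches (5,2)(W), (4,2)(W), (3,2)(W), (6,1)(W), (6,0)(W), all W → L
(6,5): only reaches (5,5)(W), (4,5)(W), (3,5)(W), (6,4)(W), (6,3)(W), all W → L
Every other cell has at least one move into one of the L cells above, so it is W.
L cells per row: a=0: 3, a=1: 2, a=2: 2, a=3: 0, a=4: 3, a=5: 2, a=6: 2; total 14.

14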